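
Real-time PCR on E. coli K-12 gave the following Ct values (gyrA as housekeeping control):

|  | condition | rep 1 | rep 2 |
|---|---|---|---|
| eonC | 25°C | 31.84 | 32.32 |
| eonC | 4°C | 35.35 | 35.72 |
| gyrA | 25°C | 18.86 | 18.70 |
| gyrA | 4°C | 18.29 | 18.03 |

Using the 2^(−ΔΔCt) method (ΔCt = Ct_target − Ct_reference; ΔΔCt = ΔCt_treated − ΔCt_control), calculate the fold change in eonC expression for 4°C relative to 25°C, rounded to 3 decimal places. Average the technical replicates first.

0.059

Mean Ct: eonC 25°C 32.080; eonC 4°C 35.535; gyrA 25°C 18.780; gyrA 4°C 18.160
ΔCt(25°C) = 32.080 − 18.780 = 13.300
ΔCt(4°C) = 35.535 − 18.160 = 17.375
ΔΔCt = 17.375 − 13.300 = 4.075
Fold change = 2^(−4.075) = 0.0593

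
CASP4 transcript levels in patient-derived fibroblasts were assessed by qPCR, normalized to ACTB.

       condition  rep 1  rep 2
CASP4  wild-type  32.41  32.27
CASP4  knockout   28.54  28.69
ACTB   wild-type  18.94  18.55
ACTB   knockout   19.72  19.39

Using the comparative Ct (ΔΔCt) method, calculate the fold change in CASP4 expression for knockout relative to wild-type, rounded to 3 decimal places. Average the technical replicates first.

Mean Ct: CASP4 wild-type 32.340; CASP4 knockout 28.615; ACTB wild-type 18.745; ACTB knockout 19.555
ΔCt(wild-type) = 32.340 − 18.745 = 13.595
ΔCt(knockout) = 28.615 − 19.555 = 9.060
ΔΔCt = 9.060 − 13.595 = -4.535
Fold change = 2^(−(-4.535)) = 2^4.535 = 23.1831

23.183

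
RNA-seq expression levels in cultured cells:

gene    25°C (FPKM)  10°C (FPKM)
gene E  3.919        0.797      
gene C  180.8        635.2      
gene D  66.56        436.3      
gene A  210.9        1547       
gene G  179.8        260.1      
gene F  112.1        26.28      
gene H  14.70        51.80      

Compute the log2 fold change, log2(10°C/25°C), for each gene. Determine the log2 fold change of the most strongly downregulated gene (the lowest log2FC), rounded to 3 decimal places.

-2.298

log2(0.797/3.919) = -2.298  (gene E)
log2(635.2/180.8) = 1.813  (gene C)
log2(436.3/66.56) = 2.713  (gene D)
log2(1547/210.9) = 2.875  (gene A)
log2(260.1/179.8) = 0.533  (gene G)
log2(26.28/112.1) = -2.093  (gene F)
log2(51.80/14.70) = 1.817  (gene H)
gene E is most strongly downregulated.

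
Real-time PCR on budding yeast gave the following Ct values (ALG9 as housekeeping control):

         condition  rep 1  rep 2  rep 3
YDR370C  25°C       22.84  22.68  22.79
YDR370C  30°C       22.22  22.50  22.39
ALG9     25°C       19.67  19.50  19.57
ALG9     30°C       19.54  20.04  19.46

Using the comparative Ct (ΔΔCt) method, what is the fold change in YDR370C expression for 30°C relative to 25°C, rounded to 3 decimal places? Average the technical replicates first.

1.414

Mean Ct: YDR370C 25°C 22.770; YDR370C 30°C 22.370; ALG9 25°C 19.580; ALG9 30°C 19.680
ΔCt(25°C) = 22.770 − 19.580 = 3.190
ΔCt(30°C) = 22.370 − 19.680 = 2.690
ΔΔCt = 2.690 − 3.190 = -0.500
Fold change = 2^(−(-0.500)) = 2^0.500 = 1.4142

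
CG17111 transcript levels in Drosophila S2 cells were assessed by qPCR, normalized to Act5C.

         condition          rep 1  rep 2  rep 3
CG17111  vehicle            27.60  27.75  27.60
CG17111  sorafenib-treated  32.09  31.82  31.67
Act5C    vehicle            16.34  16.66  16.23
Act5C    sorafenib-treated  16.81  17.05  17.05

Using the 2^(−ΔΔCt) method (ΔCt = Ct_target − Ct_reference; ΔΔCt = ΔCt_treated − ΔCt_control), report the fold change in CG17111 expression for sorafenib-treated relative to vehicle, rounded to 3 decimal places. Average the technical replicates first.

0.080

Mean Ct: CG17111 vehicle 27.650; CG17111 sorafenib-treated 31.860; Act5C vehicle 16.410; Act5C sorafenib-treated 16.970
ΔCt(vehicle) = 27.650 − 16.410 = 11.240
ΔCt(sorafenib-treated) = 31.860 − 16.970 = 14.890
ΔΔCt = 14.890 − 11.240 = 3.650
Fold change = 2^(−3.650) = 0.0797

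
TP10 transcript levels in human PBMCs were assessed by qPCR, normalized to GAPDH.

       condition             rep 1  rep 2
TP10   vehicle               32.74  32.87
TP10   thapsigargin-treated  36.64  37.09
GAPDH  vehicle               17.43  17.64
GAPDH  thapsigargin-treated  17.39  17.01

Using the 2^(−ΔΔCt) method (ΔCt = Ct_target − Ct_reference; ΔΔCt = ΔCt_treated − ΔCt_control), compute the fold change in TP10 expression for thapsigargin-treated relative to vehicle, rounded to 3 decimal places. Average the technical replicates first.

0.048

Mean Ct: TP10 vehicle 32.805; TP10 thapsigargin-treated 36.865; GAPDH vehicle 17.535; GAPDH thapsigargin-treated 17.200
ΔCt(vehicle) = 32.805 − 17.535 = 15.270
ΔCt(thapsigargin-treated) = 36.865 − 17.200 = 19.665
ΔΔCt = 19.665 − 15.270 = 4.395
Fold change = 2^(−4.395) = 0.0475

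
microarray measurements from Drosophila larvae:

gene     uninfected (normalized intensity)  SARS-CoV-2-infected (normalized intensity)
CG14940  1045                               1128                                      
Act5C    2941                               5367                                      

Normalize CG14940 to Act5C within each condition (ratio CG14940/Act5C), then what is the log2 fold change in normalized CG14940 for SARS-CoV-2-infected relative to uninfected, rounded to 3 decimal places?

CG14940/Act5C (uninfected) = 1045 / 2941 = 0.35532
CG14940/Act5C (SARS-CoV-2-infected) = 1128 / 5367 = 0.21017
Fold change = 0.21017 / 0.35532 = 0.5915
log2(0.5915) = -0.7575

-0.758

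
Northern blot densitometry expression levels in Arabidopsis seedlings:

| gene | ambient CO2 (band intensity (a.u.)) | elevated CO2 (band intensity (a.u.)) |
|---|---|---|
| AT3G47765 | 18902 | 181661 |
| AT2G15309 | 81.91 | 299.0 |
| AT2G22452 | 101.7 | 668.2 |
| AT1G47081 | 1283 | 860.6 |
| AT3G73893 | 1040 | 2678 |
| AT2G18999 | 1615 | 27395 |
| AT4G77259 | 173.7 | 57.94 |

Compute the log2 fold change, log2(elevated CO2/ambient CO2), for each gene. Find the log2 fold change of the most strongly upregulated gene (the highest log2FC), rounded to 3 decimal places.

log2(181661/18902) = 3.265  (AT3G47765)
log2(299.0/81.91) = 1.868  (AT2G15309)
log2(668.2/101.7) = 2.716  (AT2G22452)
log2(860.6/1283) = -0.576  (AT1G47081)
log2(2678/1040) = 1.365  (AT3G73893)
log2(27395/1615) = 4.084  (AT2G18999)
log2(57.94/173.7) = -1.584  (AT4G77259)
AT2G18999 is most strongly upregulated.

4.084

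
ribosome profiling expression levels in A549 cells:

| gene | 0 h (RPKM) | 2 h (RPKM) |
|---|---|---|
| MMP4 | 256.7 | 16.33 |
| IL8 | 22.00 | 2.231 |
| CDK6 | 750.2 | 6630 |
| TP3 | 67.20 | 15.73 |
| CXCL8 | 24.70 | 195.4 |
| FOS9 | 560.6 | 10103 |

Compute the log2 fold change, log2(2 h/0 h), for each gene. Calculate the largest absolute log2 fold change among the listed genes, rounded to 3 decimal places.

4.172

log2(16.33/256.7) = -3.974  (MMP4)
log2(2.231/22.00) = -3.302  (IL8)
log2(6630/750.2) = 3.144  (CDK6)
log2(15.73/67.20) = -2.095  (TP3)
log2(195.4/24.70) = 2.984  (CXCL8)
log2(10103/560.6) = 4.172  (FOS9)
The largest magnitude belongs to FOS9.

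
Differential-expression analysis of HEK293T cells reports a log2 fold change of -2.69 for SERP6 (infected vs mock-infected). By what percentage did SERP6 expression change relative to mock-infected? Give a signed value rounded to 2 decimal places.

Fold change = 2^(-2.69) = 0.1550
Percent change = (FC − 1) × 100% = (0.1550 − 1) × 100 = -84.50%

-84.50%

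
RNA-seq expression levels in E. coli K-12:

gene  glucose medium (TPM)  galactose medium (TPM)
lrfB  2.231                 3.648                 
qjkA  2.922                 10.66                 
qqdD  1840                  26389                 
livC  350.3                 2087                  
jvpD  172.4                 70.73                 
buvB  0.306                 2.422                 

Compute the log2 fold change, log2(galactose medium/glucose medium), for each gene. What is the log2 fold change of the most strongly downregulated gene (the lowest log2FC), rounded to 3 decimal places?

-1.285

log2(3.648/2.231) = 0.709  (lrfB)
log2(10.66/2.922) = 1.867  (qjkA)
log2(26389/1840) = 3.842  (qqdD)
log2(2087/350.3) = 2.575  (livC)
log2(70.73/172.4) = -1.285  (jvpD)
log2(2.422/0.306) = 2.985  (buvB)
jvpD is most strongly downregulated.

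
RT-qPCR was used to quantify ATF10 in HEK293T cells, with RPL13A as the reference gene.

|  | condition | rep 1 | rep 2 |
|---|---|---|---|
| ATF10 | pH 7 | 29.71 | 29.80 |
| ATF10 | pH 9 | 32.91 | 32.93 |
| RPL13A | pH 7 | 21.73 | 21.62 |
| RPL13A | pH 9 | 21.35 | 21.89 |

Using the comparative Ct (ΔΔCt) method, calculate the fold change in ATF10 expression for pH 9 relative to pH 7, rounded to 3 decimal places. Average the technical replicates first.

Mean Ct: ATF10 pH 7 29.755; ATF10 pH 9 32.920; RPL13A pH 7 21.675; RPL13A pH 9 21.620
ΔCt(pH 7) = 29.755 − 21.675 = 8.080
ΔCt(pH 9) = 32.920 − 21.620 = 11.300
ΔΔCt = 11.300 − 8.080 = 3.220
Fold change = 2^(−3.220) = 0.1073

0.107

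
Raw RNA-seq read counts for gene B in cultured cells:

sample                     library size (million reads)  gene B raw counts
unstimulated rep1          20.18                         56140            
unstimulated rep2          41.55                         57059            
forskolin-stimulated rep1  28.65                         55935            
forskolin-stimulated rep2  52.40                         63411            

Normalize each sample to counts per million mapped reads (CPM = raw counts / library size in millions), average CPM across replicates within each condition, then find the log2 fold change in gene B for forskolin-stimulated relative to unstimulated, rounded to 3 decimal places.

CPM(unstimulated rep1) = 56140 / 20.18 = 2781.9623
CPM(unstimulated rep2) = 57059 / 41.55 = 1373.2611
CPM(forskolin-stimulated rep1) = 55935 / 28.65 = 1952.3560
CPM(forskolin-stimulated rep2) = 63411 / 52.40 = 1210.1336
mean CPM(unstimulated) = 2077.6117; mean CPM(forskolin-stimulated) = 1581.2448
Fold change = 1581.2448 / 2077.6117 = 0.76109
log2(0.76109) = -0.3939

-0.394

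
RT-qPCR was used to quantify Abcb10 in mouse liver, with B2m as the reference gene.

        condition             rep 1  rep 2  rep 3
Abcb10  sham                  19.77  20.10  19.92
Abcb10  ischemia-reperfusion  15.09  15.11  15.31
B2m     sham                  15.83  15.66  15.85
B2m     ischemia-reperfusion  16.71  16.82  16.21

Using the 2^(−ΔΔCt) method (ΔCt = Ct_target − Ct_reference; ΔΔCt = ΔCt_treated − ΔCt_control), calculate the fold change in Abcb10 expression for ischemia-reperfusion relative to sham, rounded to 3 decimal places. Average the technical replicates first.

Mean Ct: Abcb10 sham 19.930; Abcb10 ischemia-reperfusion 15.170; B2m sham 15.780; B2m ischemia-reperfusion 16.580
ΔCt(sham) = 19.930 − 15.780 = 4.150
ΔCt(ischemia-reperfusion) = 15.170 − 16.580 = -1.410
ΔΔCt = -1.410 − 4.150 = -5.560
Fold change = 2^(−(-5.560)) = 2^5.560 = 47.1766

47.177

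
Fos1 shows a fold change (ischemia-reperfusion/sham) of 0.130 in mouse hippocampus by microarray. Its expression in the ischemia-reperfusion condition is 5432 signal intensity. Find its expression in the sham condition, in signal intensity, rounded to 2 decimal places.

sham expression = 5432 / 0.130 = 41784.62

41784.62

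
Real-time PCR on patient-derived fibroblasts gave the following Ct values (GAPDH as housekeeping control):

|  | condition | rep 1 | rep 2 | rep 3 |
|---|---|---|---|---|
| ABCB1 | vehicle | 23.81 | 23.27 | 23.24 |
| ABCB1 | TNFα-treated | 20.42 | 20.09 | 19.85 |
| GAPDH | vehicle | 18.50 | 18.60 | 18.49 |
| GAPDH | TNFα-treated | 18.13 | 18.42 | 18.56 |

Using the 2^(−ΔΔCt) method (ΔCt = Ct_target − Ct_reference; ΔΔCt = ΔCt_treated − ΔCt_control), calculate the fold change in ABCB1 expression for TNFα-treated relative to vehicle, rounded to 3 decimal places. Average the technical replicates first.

Mean Ct: ABCB1 vehicle 23.440; ABCB1 TNFα-treated 20.120; GAPDH vehicle 18.530; GAPDH TNFα-treated 18.370
ΔCt(vehicle) = 23.440 − 18.530 = 4.910
ΔCt(TNFα-treated) = 20.120 − 18.370 = 1.750
ΔΔCt = 1.750 − 4.910 = -3.160
Fold change = 2^(−(-3.160)) = 2^3.160 = 8.9383

8.938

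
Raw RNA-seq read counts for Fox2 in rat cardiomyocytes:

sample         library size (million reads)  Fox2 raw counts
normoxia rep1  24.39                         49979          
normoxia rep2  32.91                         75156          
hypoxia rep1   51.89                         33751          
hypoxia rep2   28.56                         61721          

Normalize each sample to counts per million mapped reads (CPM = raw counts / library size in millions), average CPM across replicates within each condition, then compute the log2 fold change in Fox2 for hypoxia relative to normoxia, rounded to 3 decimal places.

CPM(normoxia rep1) = 49979 / 24.39 = 2049.1595
CPM(normoxia rep2) = 75156 / 32.91 = 2283.6828
CPM(hypoxia rep1) = 33751 / 51.89 = 650.4336
CPM(hypoxia rep2) = 61721 / 28.56 = 2161.0994
mean CPM(normoxia) = 2166.4211; mean CPM(hypoxia) = 1405.7665
Fold change = 1405.7665 / 2166.4211 = 0.64889
log2(0.64889) = -0.6240

-0.624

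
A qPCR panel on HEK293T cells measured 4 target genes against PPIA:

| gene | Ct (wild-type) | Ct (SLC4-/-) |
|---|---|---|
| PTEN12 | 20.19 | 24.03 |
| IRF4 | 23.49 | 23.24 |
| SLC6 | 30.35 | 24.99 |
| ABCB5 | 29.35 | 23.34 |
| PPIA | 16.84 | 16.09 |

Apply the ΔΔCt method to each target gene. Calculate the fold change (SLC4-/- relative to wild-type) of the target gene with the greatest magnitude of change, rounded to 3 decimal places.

PTEN12: ΔΔCt = (24.03−16.09) − (20.19−16.84) = 7.94 − 3.35 = 4.59; fold change = 2^-4.59 = 0.042
IRF4: ΔΔCt = (23.24−16.09) − (23.49−16.84) = 7.15 − 6.65 = 0.50; fold change = 2^-0.50 = 0.707
SLC6: ΔΔCt = (24.99−16.09) − (30.35−16.84) = 8.90 − 13.51 = -4.61; fold change = 2^4.61 = 24.420
ABCB5: ΔΔCt = (23.34−16.09) − (29.35−16.84) = 7.25 − 12.51 = -5.26; fold change = 2^5.26 = 38.319
ABCB5 has the largest |ΔΔCt| = 5.26.

38.319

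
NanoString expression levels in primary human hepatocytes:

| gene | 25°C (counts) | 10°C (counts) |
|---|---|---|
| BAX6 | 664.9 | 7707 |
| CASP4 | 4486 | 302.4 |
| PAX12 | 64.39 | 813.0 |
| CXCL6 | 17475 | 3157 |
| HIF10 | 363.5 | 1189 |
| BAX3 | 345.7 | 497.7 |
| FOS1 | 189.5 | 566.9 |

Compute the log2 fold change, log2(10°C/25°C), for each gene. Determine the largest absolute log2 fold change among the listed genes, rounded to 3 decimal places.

log2(7707/664.9) = 3.535  (BAX6)
log2(302.4/4486) = -3.891  (CASP4)
log2(813.0/64.39) = 3.658  (PAX12)
log2(3157/17475) = -2.469  (CXCL6)
log2(1189/363.5) = 1.710  (HIF10)
log2(497.7/345.7) = 0.526  (BAX3)
log2(566.9/189.5) = 1.581  (FOS1)
The largest magnitude belongs to CASP4.

3.891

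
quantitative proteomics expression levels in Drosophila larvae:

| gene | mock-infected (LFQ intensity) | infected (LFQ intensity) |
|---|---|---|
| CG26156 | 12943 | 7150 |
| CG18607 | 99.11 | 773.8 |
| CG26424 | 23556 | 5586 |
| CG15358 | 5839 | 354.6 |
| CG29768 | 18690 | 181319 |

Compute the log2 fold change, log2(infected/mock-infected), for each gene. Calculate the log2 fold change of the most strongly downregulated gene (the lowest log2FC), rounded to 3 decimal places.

log2(7150/12943) = -0.856  (CG26156)
log2(773.8/99.11) = 2.965  (CG18607)
log2(5586/23556) = -2.076  (CG26424)
log2(354.6/5839) = -4.041  (CG15358)
log2(181319/18690) = 3.278  (CG29768)
CG15358 is most strongly downregulated.

-4.041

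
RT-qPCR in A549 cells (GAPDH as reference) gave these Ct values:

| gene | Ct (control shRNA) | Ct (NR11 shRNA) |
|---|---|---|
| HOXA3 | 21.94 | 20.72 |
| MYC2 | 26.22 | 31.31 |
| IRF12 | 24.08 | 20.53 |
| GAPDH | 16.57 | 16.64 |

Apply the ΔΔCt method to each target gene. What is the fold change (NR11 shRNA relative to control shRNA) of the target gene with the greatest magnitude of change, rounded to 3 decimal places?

0.031

HOXA3: ΔΔCt = (20.72−16.64) − (21.94−16.57) = 4.08 − 5.37 = -1.29; fold change = 2^1.29 = 2.445
MYC2: ΔΔCt = (31.31−16.64) − (26.22−16.57) = 14.67 − 9.65 = 5.02; fold change = 2^-5.02 = 0.031
IRF12: ΔΔCt = (20.53−16.64) − (24.08−16.57) = 3.89 − 7.51 = -3.62; fold change = 2^3.62 = 12.295
MYC2 has the largest |ΔΔCt| = 5.02.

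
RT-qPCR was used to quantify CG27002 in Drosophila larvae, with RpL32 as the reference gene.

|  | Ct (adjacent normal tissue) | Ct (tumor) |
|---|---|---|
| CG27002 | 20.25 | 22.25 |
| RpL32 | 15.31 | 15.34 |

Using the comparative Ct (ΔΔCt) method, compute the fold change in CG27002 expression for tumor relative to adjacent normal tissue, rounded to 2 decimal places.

ΔCt(adjacent normal tissue) = 20.250 − 15.310 = 4.940
ΔCt(tumor) = 22.250 − 15.340 = 6.910
ΔΔCt = 6.910 − 4.940 = 1.970
Fold change = 2^(−1.970) = 0.255

0.26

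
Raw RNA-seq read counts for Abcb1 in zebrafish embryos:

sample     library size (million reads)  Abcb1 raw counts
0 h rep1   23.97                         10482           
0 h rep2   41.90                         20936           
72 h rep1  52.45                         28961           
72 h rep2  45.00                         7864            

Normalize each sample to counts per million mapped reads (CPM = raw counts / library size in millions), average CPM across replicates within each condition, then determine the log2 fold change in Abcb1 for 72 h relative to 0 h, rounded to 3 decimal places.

-0.366

CPM(0 h rep1) = 10482 / 23.97 = 437.2966
CPM(0 h rep2) = 20936 / 41.90 = 499.6659
CPM(72 h rep1) = 28961 / 52.45 = 552.1640
CPM(72 h rep2) = 7864 / 45.00 = 174.7556
mean CPM(0 h) = 468.4812; mean CPM(72 h) = 363.4598
Fold change = 363.4598 / 468.4812 = 0.77583
log2(0.77583) = -0.3662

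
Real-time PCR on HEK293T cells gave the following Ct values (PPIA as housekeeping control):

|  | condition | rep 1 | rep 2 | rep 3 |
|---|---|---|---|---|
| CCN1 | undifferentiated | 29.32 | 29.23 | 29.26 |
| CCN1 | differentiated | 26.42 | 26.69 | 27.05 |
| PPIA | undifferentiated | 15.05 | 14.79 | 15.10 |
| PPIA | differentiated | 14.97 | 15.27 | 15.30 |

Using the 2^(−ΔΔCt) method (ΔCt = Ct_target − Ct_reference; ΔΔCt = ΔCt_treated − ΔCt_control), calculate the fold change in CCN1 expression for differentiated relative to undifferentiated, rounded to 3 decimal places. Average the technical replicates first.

Mean Ct: CCN1 undifferentiated 29.270; CCN1 differentiated 26.720; PPIA undifferentiated 14.980; PPIA differentiated 15.180
ΔCt(undifferentiated) = 29.270 − 14.980 = 14.290
ΔCt(differentiated) = 26.720 − 15.180 = 11.540
ΔΔCt = 11.540 − 14.290 = -2.750
Fold change = 2^(−(-2.750)) = 2^2.750 = 6.7272

6.727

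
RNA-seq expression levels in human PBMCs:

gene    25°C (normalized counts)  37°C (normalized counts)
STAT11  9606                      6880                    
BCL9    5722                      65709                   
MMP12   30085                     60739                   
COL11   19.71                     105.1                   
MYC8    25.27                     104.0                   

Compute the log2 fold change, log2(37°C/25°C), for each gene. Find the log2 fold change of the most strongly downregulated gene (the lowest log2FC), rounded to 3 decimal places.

-0.482

log2(6880/9606) = -0.482  (STAT11)
log2(65709/5722) = 3.521  (BCL9)
log2(60739/30085) = 1.014  (MMP12)
log2(105.1/19.71) = 2.415  (COL11)
log2(104.0/25.27) = 2.041  (MYC8)
STAT11 is most strongly downregulated.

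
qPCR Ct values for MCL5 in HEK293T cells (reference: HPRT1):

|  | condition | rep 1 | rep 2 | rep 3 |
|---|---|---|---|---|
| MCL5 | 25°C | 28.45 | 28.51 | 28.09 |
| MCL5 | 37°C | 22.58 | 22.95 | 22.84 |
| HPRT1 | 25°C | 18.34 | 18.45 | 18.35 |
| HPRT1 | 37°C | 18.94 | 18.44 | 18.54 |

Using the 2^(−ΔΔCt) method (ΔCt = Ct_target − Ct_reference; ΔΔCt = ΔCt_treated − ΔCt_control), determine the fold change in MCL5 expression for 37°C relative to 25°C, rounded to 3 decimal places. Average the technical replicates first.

Mean Ct: MCL5 25°C 28.350; MCL5 37°C 22.790; HPRT1 25°C 18.380; HPRT1 37°C 18.640
ΔCt(25°C) = 28.350 − 18.380 = 9.970
ΔCt(37°C) = 22.790 − 18.640 = 4.150
ΔΔCt = 4.150 − 9.970 = -5.820
Fold change = 2^(−(-5.820)) = 2^5.820 = 56.4930

56.493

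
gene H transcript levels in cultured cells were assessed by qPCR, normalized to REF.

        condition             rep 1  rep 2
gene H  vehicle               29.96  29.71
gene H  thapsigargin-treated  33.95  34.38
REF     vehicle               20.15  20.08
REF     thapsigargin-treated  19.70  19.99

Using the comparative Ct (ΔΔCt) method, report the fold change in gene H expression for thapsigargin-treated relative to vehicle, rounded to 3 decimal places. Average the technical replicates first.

Mean Ct: gene H vehicle 29.835; gene H thapsigargin-treated 34.165; REF vehicle 20.115; REF thapsigargin-treated 19.845
ΔCt(vehicle) = 29.835 − 20.115 = 9.720
ΔCt(thapsigargin-treated) = 34.165 − 19.845 = 14.320
ΔΔCt = 14.320 − 9.720 = 4.600
Fold change = 2^(−4.600) = 0.0412

0.041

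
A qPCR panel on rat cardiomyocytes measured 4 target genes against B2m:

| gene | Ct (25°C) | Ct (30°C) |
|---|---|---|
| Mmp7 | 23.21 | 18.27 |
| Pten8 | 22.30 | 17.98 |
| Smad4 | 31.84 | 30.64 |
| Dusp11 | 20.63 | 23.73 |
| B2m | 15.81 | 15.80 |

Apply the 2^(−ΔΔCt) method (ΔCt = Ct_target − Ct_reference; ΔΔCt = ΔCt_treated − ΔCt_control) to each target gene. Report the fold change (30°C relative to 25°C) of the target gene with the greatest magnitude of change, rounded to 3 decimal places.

Mmp7: ΔΔCt = (18.27−15.80) − (23.21−15.81) = 2.47 − 7.40 = -4.93; fold change = 2^4.93 = 30.484
Pten8: ΔΔCt = (17.98−15.80) − (22.30−15.81) = 2.18 − 6.49 = -4.31; fold change = 2^4.31 = 19.835
Smad4: ΔΔCt = (30.64−15.80) − (31.84−15.81) = 14.84 − 16.03 = -1.19; fold change = 2^1.19 = 2.282
Dusp11: ΔΔCt = (23.73−15.80) − (20.63−15.81) = 7.93 − 4.82 = 3.11; fold change = 2^-3.11 = 0.116
Mmp7 has the largest |ΔΔCt| = 4.93.

30.484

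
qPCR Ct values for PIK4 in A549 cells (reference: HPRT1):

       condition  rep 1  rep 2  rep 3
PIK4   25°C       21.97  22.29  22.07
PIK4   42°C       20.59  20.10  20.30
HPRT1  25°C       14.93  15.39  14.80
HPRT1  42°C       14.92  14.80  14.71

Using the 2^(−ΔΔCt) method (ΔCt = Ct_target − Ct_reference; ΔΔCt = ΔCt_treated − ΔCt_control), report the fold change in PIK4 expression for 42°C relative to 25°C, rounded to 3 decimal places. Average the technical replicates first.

Mean Ct: PIK4 25°C 22.110; PIK4 42°C 20.330; HPRT1 25°C 15.040; HPRT1 42°C 14.810
ΔCt(25°C) = 22.110 − 15.040 = 7.070
ΔCt(42°C) = 20.330 − 14.810 = 5.520
ΔΔCt = 5.520 − 7.070 = -1.550
Fold change = 2^(−(-1.550)) = 2^1.550 = 2.9282

2.928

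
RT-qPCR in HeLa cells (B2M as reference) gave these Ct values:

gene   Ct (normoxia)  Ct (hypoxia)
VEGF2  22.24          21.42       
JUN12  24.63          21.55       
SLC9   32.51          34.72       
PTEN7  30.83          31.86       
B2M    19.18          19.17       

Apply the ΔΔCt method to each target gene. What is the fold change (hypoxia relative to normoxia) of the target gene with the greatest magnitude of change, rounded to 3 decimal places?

8.398

VEGF2: ΔΔCt = (21.42−19.17) − (22.24−19.18) = 2.25 − 3.06 = -0.81; fold change = 2^0.81 = 1.753
JUN12: ΔΔCt = (21.55−19.17) − (24.63−19.18) = 2.38 − 5.45 = -3.07; fold change = 2^3.07 = 8.398
SLC9: ΔΔCt = (34.72−19.17) − (32.51−19.18) = 15.55 − 13.33 = 2.22; fold change = 2^-2.22 = 0.215
PTEN7: ΔΔCt = (31.86−19.17) − (30.83−19.18) = 12.69 − 11.65 = 1.04; fold change = 2^-1.04 = 0.486
JUN12 has the largest |ΔΔCt| = 3.07.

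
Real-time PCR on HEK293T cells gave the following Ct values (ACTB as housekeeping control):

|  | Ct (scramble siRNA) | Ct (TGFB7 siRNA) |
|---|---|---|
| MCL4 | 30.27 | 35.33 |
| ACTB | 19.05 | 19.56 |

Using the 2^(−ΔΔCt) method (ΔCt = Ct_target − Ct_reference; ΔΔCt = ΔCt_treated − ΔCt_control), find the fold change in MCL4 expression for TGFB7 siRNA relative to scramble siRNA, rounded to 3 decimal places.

ΔCt(scramble siRNA) = 30.270 − 19.050 = 11.220
ΔCt(TGFB7 siRNA) = 35.330 − 19.560 = 15.770
ΔΔCt = 15.770 − 11.220 = 4.550
Fold change = 2^(−4.550) = 0.0427

0.043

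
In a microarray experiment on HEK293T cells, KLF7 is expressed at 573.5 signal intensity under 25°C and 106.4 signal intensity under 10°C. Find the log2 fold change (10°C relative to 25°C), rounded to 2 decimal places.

Fold change = 106.4 / 573.5 = 0.1855
log2(0.1855) = -2.430

-2.43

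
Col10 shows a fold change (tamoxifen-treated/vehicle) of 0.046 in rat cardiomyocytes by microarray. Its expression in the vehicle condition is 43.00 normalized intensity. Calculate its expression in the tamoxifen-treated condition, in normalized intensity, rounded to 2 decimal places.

tamoxifen-treated expression = 43.00 × 0.046 = 1.98

1.98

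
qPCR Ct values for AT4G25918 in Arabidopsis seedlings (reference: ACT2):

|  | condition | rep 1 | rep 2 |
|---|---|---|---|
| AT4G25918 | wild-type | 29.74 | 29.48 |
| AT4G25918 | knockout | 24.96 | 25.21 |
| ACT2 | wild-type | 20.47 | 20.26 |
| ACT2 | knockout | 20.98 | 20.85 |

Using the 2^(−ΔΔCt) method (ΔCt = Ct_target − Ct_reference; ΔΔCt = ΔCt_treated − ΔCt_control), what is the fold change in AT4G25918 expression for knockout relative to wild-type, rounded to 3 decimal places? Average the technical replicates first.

33.708

Mean Ct: AT4G25918 wild-type 29.610; AT4G25918 knockout 25.085; ACT2 wild-type 20.365; ACT2 knockout 20.915
ΔCt(wild-type) = 29.610 − 20.365 = 9.245
ΔCt(knockout) = 25.085 − 20.915 = 4.170
ΔΔCt = 4.170 − 9.245 = -5.075
Fold change = 2^(−(-5.075)) = 2^5.075 = 33.7076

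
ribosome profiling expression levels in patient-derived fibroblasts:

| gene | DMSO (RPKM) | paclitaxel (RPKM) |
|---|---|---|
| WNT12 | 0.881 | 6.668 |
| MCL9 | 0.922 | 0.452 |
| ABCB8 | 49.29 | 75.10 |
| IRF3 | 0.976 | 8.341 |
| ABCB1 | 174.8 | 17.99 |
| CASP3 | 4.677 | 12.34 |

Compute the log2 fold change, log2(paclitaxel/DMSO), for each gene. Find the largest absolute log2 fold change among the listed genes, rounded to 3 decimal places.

log2(6.668/0.881) = 2.920  (WNT12)
log2(0.452/0.922) = -1.028  (MCL9)
log2(75.10/49.29) = 0.608  (ABCB8)
log2(8.341/0.976) = 3.095  (IRF3)
log2(17.99/174.8) = -3.280  (ABCB1)
log2(12.34/4.677) = 1.400  (CASP3)
The largest magnitude belongs to ABCB1.

3.280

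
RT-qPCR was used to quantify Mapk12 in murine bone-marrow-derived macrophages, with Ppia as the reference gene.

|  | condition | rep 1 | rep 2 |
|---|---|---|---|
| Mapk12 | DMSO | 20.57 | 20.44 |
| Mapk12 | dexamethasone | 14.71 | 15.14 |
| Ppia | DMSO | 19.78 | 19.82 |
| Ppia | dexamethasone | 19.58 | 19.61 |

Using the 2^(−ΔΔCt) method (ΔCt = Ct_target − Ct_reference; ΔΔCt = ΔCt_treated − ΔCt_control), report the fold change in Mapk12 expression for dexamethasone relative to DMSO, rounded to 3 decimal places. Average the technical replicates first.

41.499

Mean Ct: Mapk12 DMSO 20.505; Mapk12 dexamethasone 14.925; Ppia DMSO 19.800; Ppia dexamethasone 19.595
ΔCt(DMSO) = 20.505 − 19.800 = 0.705
ΔCt(dexamethasone) = 14.925 − 19.595 = -4.670
ΔΔCt = -4.670 − 0.705 = -5.375
Fold change = 2^(−(-5.375)) = 2^5.375 = 41.4989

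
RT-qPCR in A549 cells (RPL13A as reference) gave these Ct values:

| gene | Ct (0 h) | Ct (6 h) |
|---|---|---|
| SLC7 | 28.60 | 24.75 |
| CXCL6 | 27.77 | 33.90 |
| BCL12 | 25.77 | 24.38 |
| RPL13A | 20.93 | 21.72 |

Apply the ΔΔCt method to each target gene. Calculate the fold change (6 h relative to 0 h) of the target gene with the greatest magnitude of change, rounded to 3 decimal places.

0.025

SLC7: ΔΔCt = (24.75−21.72) − (28.60−20.93) = 3.03 − 7.67 = -4.64; fold change = 2^4.64 = 24.933
CXCL6: ΔΔCt = (33.90−21.72) − (27.77−20.93) = 12.18 − 6.84 = 5.34; fold change = 2^-5.34 = 0.025
BCL12: ΔΔCt = (24.38−21.72) − (25.77−20.93) = 2.66 − 4.84 = -2.18; fold change = 2^2.18 = 4.532
CXCL6 has the largest |ΔΔCt| = 5.34.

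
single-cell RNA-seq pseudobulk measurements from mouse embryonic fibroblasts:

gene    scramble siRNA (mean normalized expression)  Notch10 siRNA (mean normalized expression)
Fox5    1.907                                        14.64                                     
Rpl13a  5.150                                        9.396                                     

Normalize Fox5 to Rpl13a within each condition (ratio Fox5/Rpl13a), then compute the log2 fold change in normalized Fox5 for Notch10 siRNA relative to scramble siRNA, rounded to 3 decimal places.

2.073

Fox5/Rpl13a (scramble siRNA) = 1.907 / 5.150 = 0.37029
Fox5/Rpl13a (Notch10 siRNA) = 14.64 / 9.396 = 1.5581
Fold change = 1.5581 / 0.37029 = 4.2078
log2(4.2078) = 2.0731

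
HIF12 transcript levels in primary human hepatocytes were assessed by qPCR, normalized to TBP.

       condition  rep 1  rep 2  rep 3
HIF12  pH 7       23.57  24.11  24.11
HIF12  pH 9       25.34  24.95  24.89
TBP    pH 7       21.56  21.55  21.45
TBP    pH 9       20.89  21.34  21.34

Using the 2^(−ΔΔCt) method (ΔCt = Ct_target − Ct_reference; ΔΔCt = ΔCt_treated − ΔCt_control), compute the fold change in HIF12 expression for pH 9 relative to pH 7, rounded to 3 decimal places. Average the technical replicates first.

Mean Ct: HIF12 pH 7 23.930; HIF12 pH 9 25.060; TBP pH 7 21.520; TBP pH 9 21.190
ΔCt(pH 7) = 23.930 − 21.520 = 2.410
ΔCt(pH 9) = 25.060 − 21.190 = 3.870
ΔΔCt = 3.870 − 2.410 = 1.460
Fold change = 2^(−1.460) = 0.3635

0.363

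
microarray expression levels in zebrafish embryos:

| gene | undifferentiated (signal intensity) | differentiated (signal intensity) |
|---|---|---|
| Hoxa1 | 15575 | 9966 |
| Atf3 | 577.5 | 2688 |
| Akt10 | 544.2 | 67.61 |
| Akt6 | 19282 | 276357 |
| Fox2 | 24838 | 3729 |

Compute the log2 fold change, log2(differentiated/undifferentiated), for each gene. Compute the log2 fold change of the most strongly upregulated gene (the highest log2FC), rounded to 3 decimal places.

3.841

log2(9966/15575) = -0.644  (Hoxa1)
log2(2688/577.5) = 2.219  (Atf3)
log2(67.61/544.2) = -3.009  (Akt10)
log2(276357/19282) = 3.841  (Akt6)
log2(3729/24838) = -2.736  (Fox2)
Akt6 is most strongly upregulated.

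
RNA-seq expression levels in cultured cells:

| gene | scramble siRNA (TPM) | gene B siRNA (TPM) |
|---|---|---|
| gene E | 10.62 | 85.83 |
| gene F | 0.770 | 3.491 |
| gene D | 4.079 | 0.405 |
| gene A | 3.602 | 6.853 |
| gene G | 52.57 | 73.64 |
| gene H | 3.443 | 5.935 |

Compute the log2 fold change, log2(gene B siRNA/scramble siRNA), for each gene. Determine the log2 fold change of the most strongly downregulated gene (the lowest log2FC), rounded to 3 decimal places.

-3.332

log2(85.83/10.62) = 3.015  (gene E)
log2(3.491/0.770) = 2.181  (gene F)
log2(0.405/4.079) = -3.332  (gene D)
log2(6.853/3.602) = 0.928  (gene A)
log2(73.64/52.57) = 0.486  (gene G)
log2(5.935/3.443) = 0.786  (gene H)
gene D is most strongly downregulated.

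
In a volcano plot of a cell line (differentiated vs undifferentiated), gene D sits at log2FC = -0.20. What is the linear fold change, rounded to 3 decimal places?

Fold change = 2^(-0.20) = 0.8706

0.871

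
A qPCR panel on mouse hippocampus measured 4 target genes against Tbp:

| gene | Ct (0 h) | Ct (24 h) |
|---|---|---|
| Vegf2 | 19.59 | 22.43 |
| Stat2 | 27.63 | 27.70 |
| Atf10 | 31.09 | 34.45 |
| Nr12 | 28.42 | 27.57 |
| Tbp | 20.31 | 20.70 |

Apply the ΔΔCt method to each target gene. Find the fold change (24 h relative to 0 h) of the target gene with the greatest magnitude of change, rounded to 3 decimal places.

Vegf2: ΔΔCt = (22.43−20.70) − (19.59−20.31) = 1.73 − (-0.72) = 2.45; fold change = 2^-2.45 = 0.183
Stat2: ΔΔCt = (27.70−20.70) − (27.63−20.31) = 7.00 − 7.32 = -0.32; fold change = 2^0.32 = 1.248
Atf10: ΔΔCt = (34.45−20.70) − (31.09−20.31) = 13.75 − 10.78 = 2.97; fold change = 2^-2.97 = 0.128
Nr12: ΔΔCt = (27.57−20.70) − (28.42−20.31) = 6.87 − 8.11 = -1.24; fold change = 2^1.24 = 2.362
Atf10 has the largest |ΔΔCt| = 2.97.

0.128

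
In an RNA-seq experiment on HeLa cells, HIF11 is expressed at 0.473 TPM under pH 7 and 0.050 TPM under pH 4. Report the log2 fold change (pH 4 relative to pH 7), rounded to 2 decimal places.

Fold change = 0.050 / 0.473 = 0.1057
log2(0.1057) = -3.242

-3.24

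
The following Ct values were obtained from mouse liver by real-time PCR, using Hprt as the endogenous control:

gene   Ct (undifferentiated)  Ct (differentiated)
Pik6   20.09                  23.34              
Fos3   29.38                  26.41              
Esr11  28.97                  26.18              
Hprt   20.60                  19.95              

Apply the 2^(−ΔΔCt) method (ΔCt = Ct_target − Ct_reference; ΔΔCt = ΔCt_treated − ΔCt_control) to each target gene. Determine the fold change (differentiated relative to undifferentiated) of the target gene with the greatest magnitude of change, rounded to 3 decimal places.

Pik6: ΔΔCt = (23.34−19.95) − (20.09−20.60) = 3.39 − (-0.51) = 3.90; fold change = 2^-3.90 = 0.067
Fos3: ΔΔCt = (26.41−19.95) − (29.38−20.60) = 6.46 − 8.78 = -2.32; fold change = 2^2.32 = 4.993
Esr11: ΔΔCt = (26.18−19.95) − (28.97−20.60) = 6.23 − 8.37 = -2.14; fold change = 2^2.14 = 4.408
Pik6 has the largest |ΔΔCt| = 3.90.

0.067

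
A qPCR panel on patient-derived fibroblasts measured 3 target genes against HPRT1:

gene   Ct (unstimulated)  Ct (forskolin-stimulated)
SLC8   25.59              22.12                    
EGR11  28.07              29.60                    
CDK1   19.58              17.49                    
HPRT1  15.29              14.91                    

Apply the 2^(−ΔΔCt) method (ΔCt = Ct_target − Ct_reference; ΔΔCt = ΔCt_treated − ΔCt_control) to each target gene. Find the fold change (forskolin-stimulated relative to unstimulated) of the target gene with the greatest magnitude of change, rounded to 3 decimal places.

8.515

SLC8: ΔΔCt = (22.12−14.91) − (25.59−15.29) = 7.21 − 10.30 = -3.09; fold change = 2^3.09 = 8.515
EGR11: ΔΔCt = (29.60−14.91) − (28.07−15.29) = 14.69 − 12.78 = 1.91; fold change = 2^-1.91 = 0.266
CDK1: ΔΔCt = (17.49−14.91) − (19.58−15.29) = 2.58 − 4.29 = -1.71; fold change = 2^1.71 = 3.272
SLC8 has the largest |ΔΔCt| = 3.09.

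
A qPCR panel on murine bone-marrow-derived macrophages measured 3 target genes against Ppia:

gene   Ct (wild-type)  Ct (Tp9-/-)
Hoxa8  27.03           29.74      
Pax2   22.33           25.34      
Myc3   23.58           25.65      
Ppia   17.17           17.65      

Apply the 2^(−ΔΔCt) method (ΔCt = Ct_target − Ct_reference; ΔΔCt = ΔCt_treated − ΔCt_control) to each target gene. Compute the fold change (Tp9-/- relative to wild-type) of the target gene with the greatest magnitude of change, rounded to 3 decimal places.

Hoxa8: ΔΔCt = (29.74−17.65) − (27.03−17.17) = 12.09 − 9.86 = 2.23; fold change = 2^-2.23 = 0.213
Pax2: ΔΔCt = (25.34−17.65) − (22.33−17.17) = 7.69 − 5.16 = 2.53; fold change = 2^-2.53 = 0.173
Myc3: ΔΔCt = (25.65−17.65) − (23.58−17.17) = 8.00 − 6.41 = 1.59; fold change = 2^-1.59 = 0.332
Pax2 has the largest |ΔΔCt| = 2.53.

0.173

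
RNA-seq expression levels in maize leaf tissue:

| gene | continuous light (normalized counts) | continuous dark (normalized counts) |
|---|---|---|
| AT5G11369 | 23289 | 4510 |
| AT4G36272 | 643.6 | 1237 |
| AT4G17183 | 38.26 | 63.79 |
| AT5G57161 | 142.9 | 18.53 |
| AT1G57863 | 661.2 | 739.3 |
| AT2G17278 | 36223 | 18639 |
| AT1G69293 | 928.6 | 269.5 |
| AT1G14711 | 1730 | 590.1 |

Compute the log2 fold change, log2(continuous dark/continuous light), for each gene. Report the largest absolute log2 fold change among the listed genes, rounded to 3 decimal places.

2.947

log2(4510/23289) = -2.368  (AT5G11369)
log2(1237/643.6) = 0.943  (AT4G36272)
log2(63.79/38.26) = 0.737  (AT4G17183)
log2(18.53/142.9) = -2.947  (AT5G57161)
log2(739.3/661.2) = 0.161  (AT1G57863)
log2(18639/36223) = -0.959  (AT2G17278)
log2(269.5/928.6) = -1.785  (AT1G69293)
log2(590.1/1730) = -1.552  (AT1G14711)
The largest magnitude belongs to AT5G57161.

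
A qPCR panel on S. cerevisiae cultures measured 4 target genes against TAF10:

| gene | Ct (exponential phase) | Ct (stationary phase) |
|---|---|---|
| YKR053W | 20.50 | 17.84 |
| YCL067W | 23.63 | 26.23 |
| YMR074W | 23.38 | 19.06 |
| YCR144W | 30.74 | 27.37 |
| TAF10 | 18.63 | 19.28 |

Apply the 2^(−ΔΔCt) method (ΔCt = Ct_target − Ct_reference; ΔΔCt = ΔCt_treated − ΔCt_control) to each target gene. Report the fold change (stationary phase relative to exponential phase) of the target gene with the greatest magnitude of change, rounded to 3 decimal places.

YKR053W: ΔΔCt = (17.84−19.28) − (20.50−18.63) = -1.44 − 1.87 = -3.31; fold change = 2^3.31 = 9.918
YCL067W: ΔΔCt = (26.23−19.28) − (23.63−18.63) = 6.95 − 5.00 = 1.95; fold change = 2^-1.95 = 0.259
YMR074W: ΔΔCt = (19.06−19.28) − (23.38−18.63) = -0.22 − 4.75 = -4.97; fold change = 2^4.97 = 31.341
YCR144W: ΔΔCt = (27.37−19.28) − (30.74−18.63) = 8.09 − 12.11 = -4.02; fold change = 2^4.02 = 16.223
YMR074W has the largest |ΔΔCt| = 4.97.

31.341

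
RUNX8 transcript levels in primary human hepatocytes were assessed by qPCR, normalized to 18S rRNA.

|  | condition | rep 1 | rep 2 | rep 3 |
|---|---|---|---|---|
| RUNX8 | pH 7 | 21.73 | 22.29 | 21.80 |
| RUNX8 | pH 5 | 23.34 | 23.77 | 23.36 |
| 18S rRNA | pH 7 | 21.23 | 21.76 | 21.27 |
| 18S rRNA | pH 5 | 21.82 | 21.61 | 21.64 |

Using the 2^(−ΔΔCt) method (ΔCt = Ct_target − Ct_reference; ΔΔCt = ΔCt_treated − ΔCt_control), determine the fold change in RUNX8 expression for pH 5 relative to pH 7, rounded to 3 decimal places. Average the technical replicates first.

Mean Ct: RUNX8 pH 7 21.940; RUNX8 pH 5 23.490; 18S rRNA pH 7 21.420; 18S rRNA pH 5 21.690
ΔCt(pH 7) = 21.940 − 21.420 = 0.520
ΔCt(pH 5) = 23.490 − 21.690 = 1.800
ΔΔCt = 1.800 − 0.520 = 1.280
Fold change = 2^(−1.280) = 0.4118

0.412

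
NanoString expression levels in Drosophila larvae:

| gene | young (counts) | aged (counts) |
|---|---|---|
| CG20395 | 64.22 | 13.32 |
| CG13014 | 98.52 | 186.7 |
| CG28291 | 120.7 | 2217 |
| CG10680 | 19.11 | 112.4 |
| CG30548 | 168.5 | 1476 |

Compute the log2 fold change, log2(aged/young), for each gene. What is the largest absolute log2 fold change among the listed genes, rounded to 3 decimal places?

log2(13.32/64.22) = -2.269  (CG20395)
log2(186.7/98.52) = 0.922  (CG13014)
log2(2217/120.7) = 4.199  (CG28291)
log2(112.4/19.11) = 2.556  (CG10680)
log2(1476/168.5) = 3.131  (CG30548)
The largest magnitude belongs to CG28291.

4.199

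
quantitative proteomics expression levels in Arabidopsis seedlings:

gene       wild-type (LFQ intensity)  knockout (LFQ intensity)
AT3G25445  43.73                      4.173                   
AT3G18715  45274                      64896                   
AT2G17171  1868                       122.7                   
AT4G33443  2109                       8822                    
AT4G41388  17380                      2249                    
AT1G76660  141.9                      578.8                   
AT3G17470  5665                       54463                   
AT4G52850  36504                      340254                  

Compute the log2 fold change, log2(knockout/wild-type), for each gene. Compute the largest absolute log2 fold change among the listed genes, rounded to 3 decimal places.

3.928

log2(4.173/43.73) = -3.389  (AT3G25445)
log2(64896/45274) = 0.519  (AT3G18715)
log2(122.7/1868) = -3.928  (AT2G17171)
log2(8822/2109) = 2.065  (AT4G33443)
log2(2249/17380) = -2.950  (AT4G41388)
log2(578.8/141.9) = 2.028  (AT1G76660)
log2(54463/5665) = 3.265  (AT3G17470)
log2(340254/36504) = 3.220  (AT4G52850)
The largest magnitude belongs to AT2G17171.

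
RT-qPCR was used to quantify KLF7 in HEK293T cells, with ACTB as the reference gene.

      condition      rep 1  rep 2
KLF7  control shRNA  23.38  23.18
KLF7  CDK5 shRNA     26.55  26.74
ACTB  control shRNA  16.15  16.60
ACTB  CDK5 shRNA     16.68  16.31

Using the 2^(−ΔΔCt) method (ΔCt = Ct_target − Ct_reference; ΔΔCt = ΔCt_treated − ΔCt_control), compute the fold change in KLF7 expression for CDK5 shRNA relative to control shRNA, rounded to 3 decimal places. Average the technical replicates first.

0.105

Mean Ct: KLF7 control shRNA 23.280; KLF7 CDK5 shRNA 26.645; ACTB control shRNA 16.375; ACTB CDK5 shRNA 16.495
ΔCt(control shRNA) = 23.280 − 16.375 = 6.905
ΔCt(CDK5 shRNA) = 26.645 − 16.495 = 10.150
ΔΔCt = 10.150 − 6.905 = 3.245
Fold change = 2^(−3.245) = 0.1055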